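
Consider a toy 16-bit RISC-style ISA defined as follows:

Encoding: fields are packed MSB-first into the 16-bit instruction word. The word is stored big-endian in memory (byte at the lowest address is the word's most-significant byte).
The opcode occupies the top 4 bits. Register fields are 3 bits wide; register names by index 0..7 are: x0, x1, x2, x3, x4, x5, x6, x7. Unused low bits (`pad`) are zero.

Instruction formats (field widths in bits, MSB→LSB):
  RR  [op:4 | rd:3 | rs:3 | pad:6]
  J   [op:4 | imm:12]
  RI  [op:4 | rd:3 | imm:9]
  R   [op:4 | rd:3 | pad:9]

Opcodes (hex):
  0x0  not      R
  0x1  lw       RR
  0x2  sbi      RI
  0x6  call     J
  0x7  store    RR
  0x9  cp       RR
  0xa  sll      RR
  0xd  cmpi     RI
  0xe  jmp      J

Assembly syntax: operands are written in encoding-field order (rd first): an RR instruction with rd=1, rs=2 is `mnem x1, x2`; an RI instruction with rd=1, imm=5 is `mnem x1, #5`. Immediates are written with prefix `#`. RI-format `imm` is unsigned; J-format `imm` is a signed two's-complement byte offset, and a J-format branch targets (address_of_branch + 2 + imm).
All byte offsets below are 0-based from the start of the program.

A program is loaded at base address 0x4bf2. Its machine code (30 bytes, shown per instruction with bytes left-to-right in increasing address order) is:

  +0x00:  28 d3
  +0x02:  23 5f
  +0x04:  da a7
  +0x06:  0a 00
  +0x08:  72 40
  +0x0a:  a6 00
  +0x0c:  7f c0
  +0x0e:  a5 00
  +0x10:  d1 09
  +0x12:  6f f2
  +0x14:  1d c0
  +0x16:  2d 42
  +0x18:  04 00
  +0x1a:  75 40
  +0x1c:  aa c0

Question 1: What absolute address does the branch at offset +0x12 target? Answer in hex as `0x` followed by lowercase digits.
0x4bf8

[12] 6f f2 → 0x6ff2
  opcode bits[15:12]=0x6: call/J
  imm: (w>>0)&0xfff=0xff2 (s12→-14) → #-14
  target = base 0x4bf2 + off 0x12 + 2 + imm -14 = 0x4bf8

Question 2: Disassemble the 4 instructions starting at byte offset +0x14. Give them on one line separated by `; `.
@+14  big-endian(1d c0) = 0x1dc0
  opcode bits[15:12]=0x1: lw/RR
  [11:9] rd=6 = x6
  [8:6] rs=7 = x7
@+16  big-endian(2d 42) = 0x2d42
  opcode bits[15:12]=0x2: sbi/RI
  [11:9] rd=6 = x6
  [8:0] imm=322 = #322
@+18  big-endian(04 00) = 0x0400
  opcode bits[15:12]=0x0: not/R
  [11:9] rd=2 = x2
@+1a  big-endian(75 40) = 0x7540
  opcode bits[15:12]=0x7: store/RR
  [11:9] rd=2 = x2
  [8:6] rs=5 = x5

lw x6, x7; sbi x6, #322; not x2; store x2, x5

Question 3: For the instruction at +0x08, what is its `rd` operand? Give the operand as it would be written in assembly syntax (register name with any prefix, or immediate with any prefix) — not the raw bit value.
@+08  big-endian(72 40) = 0x7240
  opcode bits[15:12]=0x7: store/RR
  [11:9] rd=1 = x1
  [8:6] rs=1 = x1

x1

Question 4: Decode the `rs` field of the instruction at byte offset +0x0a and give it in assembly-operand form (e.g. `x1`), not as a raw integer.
@+0a  big-endian(a6 00) = 0xa600
  top 4b → 0xa → sll [RR]
  [11:9] rd=3 = x3
  [8:6] rs=0 = x0

x0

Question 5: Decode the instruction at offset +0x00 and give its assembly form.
off 0x00: read 28 d3 as big → 0x28d3
  opcode bits[15:12]=0x2: sbi/RI
  rd: (w>>9)&0x7=0x4 → x4
  imm: (w>>0)&0x1ff=0xd3 → #211

sbi x4, #211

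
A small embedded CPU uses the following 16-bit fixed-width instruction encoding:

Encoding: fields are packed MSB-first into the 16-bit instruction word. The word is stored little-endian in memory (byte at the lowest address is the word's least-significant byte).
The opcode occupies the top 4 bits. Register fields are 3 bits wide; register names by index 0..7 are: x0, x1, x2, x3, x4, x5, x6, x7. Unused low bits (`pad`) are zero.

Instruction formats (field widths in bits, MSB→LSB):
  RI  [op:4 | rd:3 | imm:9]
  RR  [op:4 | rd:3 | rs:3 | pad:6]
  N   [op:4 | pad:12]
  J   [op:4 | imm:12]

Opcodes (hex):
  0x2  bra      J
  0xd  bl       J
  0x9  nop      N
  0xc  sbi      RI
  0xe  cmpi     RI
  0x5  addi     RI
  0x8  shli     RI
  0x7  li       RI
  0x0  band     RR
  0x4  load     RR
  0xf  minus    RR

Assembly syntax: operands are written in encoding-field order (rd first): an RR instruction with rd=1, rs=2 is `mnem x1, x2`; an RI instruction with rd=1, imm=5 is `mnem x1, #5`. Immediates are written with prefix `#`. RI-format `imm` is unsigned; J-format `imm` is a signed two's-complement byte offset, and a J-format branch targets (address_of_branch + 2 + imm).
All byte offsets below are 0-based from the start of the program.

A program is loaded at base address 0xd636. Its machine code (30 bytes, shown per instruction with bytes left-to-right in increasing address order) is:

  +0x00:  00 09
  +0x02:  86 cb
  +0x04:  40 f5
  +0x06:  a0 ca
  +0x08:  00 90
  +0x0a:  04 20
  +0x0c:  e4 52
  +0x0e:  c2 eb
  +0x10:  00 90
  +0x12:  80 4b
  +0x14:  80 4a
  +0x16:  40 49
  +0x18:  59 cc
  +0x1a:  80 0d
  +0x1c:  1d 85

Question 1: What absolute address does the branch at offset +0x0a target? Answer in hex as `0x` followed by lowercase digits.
0xd646

off 0x0a: read 04 20 as little → 0x2004
  opcode bits[15:12]=0x2: bra/J
  imm: (w>>0)&0xfff=0x4 → #4
  target = base 0xd636 + off 0x0a + 2 + imm 4 = 0xd646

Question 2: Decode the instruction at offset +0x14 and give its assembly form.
@+14  little-endian(80 4a) = 0x4a80
  opcode bits[15:12]=0x4: load/RR
  [11:9] rd=5 = x5
  [8:6] rs=2 = x2

load x5, x2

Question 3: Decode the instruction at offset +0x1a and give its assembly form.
+0x1a: 80 0d ⇒ word 0x0d80 (little)
  op=0x0d80>>12=0x0 ⇒ band (RR)
  rd: (w>>9)&0x7=0x6 → x6
  rs: (w>>6)&0x7=0x6 → x6

band x6, x6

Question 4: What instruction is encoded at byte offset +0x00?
band x4, x4

@+00  little-endian(00 09) = 0x0900
  op=0x0900>>12=0x0 ⇒ band (RR)
  rd: (w>>9)&0x7=0x4 → x4
  rs: (w>>6)&0x7=0x4 → x4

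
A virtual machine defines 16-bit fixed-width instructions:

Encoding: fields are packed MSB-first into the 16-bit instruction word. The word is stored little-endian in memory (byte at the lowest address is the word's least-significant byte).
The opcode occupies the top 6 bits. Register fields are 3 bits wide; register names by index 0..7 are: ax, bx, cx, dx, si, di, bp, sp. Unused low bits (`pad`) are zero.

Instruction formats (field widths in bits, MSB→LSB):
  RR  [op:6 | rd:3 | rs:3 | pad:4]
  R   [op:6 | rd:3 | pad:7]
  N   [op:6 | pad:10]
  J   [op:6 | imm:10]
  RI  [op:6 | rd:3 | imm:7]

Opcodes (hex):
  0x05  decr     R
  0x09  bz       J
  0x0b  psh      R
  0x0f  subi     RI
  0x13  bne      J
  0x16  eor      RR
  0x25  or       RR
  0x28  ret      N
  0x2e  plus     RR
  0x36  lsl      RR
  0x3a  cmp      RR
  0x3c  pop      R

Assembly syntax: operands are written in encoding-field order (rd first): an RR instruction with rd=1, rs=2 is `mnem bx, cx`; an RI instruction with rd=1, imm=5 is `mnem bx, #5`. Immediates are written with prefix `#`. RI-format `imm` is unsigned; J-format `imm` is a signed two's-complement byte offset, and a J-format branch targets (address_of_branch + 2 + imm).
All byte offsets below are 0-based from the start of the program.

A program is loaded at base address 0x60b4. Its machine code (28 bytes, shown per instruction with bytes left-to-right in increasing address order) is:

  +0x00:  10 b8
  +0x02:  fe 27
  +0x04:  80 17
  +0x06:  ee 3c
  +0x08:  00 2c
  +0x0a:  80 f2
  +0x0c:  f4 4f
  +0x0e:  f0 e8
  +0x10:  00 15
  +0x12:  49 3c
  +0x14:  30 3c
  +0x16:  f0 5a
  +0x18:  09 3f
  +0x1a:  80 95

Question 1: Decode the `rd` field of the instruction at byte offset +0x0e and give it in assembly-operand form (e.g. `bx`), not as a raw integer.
bx

off 0x0e: read f0 e8 as little → 0xe8f0
  opcode bits[15:10]=0x3a: cmp/RR
  [9:7] rd=1 = bx
  [6:4] rs=7 = sp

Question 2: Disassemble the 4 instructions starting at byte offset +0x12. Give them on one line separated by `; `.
subi ax, #73; subi ax, #48; eor di, sp; subi bp, #9

@+12  little-endian(49 3c) = 0x3c49
  top 6b → 0xf → subi [RI]
  rd@[9:7]=0x0 ⇒ ax
  imm@[6:0]=0x49 ⇒ #73
@+14  little-endian(30 3c) = 0x3c30
  top 6b → 0xf → subi [RI]
  rd@[9:7]=0x0 ⇒ ax
  imm@[6:0]=0x30 ⇒ #48
@+16  little-endian(f0 5a) = 0x5af0
  top 6b → 0x16 → eor [RR]
  rd@[9:7]=0x5 ⇒ di
  rs@[6:4]=0x7 ⇒ sp
@+18  little-endian(09 3f) = 0x3f09
  top 6b → 0xf → subi [RI]
  rd@[9:7]=0x6 ⇒ bp
  imm@[6:0]=0x9 ⇒ #9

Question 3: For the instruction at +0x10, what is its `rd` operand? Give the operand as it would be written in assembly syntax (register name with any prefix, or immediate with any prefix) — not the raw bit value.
@+10  little-endian(00 15) = 0x1500
  top 6b → 0x5 → decr [R]
  rd@[9:7]=0x2 ⇒ cx

cx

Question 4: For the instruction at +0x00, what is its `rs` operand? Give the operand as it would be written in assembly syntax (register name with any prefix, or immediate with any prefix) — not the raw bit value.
bx

+0x00: 10 b8 ⇒ word 0xb810 (little)
  opcode bits[15:10]=0x2e: plus/RR
  rd: (w>>7)&0x7=0x0 → ax
  rs: (w>>4)&0x7=0x1 → bx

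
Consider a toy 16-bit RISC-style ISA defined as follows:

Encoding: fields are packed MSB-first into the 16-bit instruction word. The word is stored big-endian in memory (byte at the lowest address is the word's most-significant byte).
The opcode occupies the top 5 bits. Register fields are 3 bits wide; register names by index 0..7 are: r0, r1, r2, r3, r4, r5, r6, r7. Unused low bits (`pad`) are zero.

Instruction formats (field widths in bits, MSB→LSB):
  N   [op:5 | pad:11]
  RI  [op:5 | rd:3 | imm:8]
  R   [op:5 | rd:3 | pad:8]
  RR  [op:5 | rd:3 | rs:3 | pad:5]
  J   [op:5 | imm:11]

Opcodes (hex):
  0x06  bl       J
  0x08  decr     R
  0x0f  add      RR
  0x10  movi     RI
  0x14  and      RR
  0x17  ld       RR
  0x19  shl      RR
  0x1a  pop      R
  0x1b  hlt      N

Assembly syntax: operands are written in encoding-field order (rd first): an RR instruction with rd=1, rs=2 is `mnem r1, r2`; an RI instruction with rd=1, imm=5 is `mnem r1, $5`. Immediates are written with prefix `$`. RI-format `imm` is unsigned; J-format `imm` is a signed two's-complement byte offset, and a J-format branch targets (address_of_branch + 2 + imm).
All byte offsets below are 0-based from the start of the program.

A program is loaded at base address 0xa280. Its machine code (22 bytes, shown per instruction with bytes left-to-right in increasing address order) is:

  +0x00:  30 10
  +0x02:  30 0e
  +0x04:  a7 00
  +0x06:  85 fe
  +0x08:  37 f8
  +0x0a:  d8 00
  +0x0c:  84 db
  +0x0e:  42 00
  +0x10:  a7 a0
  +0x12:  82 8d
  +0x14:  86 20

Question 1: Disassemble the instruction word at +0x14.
movi r6, $32

@+14  big-endian(86 20) = 0x8620
  top 5b → 0x10 → movi [RI]
  [10:8] rd=6 = r6
  [7:0] imm=32 = $32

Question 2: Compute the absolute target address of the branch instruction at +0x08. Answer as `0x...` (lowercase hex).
0xa282

@+08  big-endian(37 f8) = 0x37f8
  op=0x37f8>>11=0x6 ⇒ bl (J)
  imm: (w>>0)&0x7ff=0x7f8 (s11→-8) → $-8
  target = base 0xa280 + off 0x08 + 2 + imm -8 = 0xa282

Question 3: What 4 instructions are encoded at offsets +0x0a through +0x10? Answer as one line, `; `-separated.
+0x0a: d8 00 ⇒ word 0xd800 (big)
  top 5b → 0x1b → hlt [N]
+0x0c: 84 db ⇒ word 0x84db (big)
  top 5b → 0x10 → movi [RI]
  [10:8] rd=4 = r4
  [7:0] imm=219 = $219
+0x0e: 42 00 ⇒ word 0x4200 (big)
  top 5b → 0x8 → decr [R]
  [10:8] rd=2 = r2
+0x10: a7 a0 ⇒ word 0xa7a0 (big)
  top 5b → 0x14 → and [RR]
  [10:8] rd=7 = r7
  [7:5] rs=5 = r5

hlt; movi r4, $219; decr r2; and r7, r5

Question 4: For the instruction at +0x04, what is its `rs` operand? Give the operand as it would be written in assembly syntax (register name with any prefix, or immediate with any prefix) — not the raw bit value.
+0x04: a7 00 ⇒ word 0xa700 (big)
  top 5b → 0x14 → and [RR]
  rd@[10:8]=0x7 ⇒ r7
  rs@[7:5]=0x0 ⇒ r0

r0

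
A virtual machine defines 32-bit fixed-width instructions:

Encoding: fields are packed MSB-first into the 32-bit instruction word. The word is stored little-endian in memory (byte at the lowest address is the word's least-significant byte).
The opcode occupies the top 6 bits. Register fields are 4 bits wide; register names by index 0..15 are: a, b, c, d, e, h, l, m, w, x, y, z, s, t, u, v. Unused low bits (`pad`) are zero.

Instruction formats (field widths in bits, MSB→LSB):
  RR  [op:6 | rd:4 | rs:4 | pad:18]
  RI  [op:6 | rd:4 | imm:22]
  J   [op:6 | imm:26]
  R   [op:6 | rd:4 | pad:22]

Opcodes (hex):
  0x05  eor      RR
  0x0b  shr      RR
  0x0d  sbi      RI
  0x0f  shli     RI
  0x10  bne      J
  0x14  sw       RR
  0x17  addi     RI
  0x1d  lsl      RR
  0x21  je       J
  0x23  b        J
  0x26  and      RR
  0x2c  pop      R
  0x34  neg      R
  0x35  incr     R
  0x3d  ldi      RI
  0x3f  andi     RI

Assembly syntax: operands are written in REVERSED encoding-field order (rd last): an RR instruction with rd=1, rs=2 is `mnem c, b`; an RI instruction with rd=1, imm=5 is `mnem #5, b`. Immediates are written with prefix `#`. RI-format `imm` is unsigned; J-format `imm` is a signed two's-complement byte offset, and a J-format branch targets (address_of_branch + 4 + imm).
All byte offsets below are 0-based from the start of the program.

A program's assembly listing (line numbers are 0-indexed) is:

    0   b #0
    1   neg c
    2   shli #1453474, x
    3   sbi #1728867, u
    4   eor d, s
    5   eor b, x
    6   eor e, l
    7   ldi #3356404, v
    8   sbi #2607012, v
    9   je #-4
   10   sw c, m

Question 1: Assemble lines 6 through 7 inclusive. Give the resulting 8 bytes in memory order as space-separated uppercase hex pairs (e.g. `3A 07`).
6. eor fields op=0x5:6|rd=6:4|rs=4:4|pad=0:18 → word 15900000h → 00 00 90 15
7. ldi fields op=0x3d:6|rd=15:4|imm=3356404:22 → word f7f336f4h → f4 36 f3 f7

00 00 90 15 F4 36 F3 F7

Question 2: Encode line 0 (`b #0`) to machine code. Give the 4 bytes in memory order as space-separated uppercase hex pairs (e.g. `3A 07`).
00 00 00 8C

L0: b op=0x23:6|imm=0:26 ⇒ 0x8c000000 ⇒ little 00 00 00 8c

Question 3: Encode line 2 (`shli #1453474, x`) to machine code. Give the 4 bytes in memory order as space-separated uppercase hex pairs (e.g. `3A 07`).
line 2 (shli): pack op=0xf:6|rd=9:4|imm=1453474:22 = 0x3e562da2; little→ a2 2d 56 3e

A2 2D 56 3E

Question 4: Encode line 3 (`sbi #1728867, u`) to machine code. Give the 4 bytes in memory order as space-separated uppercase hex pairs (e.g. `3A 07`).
63 61 9A 37

L3: sbi op=0xd:6|rd=14:4|imm=1728867:22 ⇒ 0x379a6163 ⇒ little 63 61 9a 37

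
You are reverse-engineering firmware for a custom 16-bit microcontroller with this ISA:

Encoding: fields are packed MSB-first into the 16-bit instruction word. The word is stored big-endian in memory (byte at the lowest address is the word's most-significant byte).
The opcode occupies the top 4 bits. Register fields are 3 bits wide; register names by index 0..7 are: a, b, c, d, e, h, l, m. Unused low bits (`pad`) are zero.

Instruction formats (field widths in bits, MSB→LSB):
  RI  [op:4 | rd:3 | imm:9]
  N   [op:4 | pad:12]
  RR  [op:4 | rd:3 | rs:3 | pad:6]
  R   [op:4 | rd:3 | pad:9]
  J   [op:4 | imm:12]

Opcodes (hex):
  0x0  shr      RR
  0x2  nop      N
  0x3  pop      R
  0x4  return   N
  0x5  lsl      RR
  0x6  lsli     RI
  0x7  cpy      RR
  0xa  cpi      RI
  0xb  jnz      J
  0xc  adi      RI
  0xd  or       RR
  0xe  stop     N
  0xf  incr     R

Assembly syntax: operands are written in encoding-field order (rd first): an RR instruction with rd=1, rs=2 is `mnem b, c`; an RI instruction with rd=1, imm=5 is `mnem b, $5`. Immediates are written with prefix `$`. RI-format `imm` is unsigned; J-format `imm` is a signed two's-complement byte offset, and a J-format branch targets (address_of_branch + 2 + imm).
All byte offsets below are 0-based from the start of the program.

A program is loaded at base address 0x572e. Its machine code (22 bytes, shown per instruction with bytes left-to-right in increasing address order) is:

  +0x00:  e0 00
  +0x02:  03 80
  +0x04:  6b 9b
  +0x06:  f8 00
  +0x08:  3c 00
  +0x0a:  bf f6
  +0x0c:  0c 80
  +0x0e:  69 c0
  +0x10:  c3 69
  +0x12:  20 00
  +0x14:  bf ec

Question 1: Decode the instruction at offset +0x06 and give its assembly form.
incr e

@+06  big-endian(f8 00) = 0xf800
  op=0xf800>>12=0xf ⇒ incr (R)
  [11:9] rd=4 = e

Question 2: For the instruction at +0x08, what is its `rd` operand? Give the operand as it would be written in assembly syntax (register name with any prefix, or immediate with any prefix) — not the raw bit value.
l

[08] 3c 00 → 0x3c00
  top 4b → 0x3 → pop [R]
  rd@[11:9]=0x6 ⇒ l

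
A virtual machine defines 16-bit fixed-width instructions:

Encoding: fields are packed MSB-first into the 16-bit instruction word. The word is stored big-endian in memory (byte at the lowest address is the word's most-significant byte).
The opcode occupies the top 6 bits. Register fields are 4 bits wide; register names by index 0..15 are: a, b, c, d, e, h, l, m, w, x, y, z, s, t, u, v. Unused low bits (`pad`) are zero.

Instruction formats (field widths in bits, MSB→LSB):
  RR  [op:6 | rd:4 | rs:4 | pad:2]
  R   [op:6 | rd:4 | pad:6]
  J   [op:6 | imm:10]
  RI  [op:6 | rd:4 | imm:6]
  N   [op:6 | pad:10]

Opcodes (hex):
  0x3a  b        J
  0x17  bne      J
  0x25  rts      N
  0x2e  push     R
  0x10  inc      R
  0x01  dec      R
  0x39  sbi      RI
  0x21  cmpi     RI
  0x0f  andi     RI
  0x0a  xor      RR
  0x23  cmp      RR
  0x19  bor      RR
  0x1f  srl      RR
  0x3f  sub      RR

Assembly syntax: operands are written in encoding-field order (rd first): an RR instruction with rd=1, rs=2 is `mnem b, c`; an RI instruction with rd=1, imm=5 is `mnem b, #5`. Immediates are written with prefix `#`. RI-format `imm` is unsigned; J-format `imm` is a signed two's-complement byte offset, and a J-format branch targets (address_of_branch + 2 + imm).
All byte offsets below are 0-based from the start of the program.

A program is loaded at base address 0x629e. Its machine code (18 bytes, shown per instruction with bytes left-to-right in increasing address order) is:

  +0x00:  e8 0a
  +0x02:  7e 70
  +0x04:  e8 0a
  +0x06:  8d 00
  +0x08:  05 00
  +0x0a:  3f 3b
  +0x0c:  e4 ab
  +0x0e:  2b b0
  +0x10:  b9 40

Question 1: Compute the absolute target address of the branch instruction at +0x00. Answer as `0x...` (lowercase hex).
@+00  big-endian(e8 0a) = 0xe80a
  op=0xe80a>>10=0x3a ⇒ b (J)
  imm@[9:0]=0xa ⇒ #10
  target = base 0x629e + off 0x00 + 2 + imm 10 = 0x62aa

0x62aa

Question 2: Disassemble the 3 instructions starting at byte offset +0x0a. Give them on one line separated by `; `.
+0x0a: 3f 3b ⇒ word 0x3f3b (big)
  opcode bits[15:10]=0xf: andi/RI
  rd: (w>>6)&0xf=0xc → s
  imm: (w>>0)&0x3f=0x3b → #59
+0x0c: e4 ab ⇒ word 0xe4ab (big)
  opcode bits[15:10]=0x39: sbi/RI
  rd: (w>>6)&0xf=0x2 → c
  imm: (w>>0)&0x3f=0x2b → #43
+0x0e: 2b b0 ⇒ word 0x2bb0 (big)
  opcode bits[15:10]=0xa: xor/RR
  rd: (w>>6)&0xf=0xe → u
  rs: (w>>2)&0xf=0xc → s

andi s, #59; sbi c, #43; xor u, s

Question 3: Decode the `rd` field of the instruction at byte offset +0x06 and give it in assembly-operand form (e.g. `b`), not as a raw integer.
[06] 8d 00 → 0x8d00
  opcode bits[15:10]=0x23: cmp/RR
  rd: (w>>6)&0xf=0x4 → e
  rs: (w>>2)&0xf=0x0 → a

e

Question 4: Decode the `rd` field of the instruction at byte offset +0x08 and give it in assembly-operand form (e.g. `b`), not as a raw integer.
e

+0x08: 05 00 ⇒ word 0x0500 (big)
  top 6b → 0x1 → dec [R]
  rd@[9:6]=0x4 ⇒ e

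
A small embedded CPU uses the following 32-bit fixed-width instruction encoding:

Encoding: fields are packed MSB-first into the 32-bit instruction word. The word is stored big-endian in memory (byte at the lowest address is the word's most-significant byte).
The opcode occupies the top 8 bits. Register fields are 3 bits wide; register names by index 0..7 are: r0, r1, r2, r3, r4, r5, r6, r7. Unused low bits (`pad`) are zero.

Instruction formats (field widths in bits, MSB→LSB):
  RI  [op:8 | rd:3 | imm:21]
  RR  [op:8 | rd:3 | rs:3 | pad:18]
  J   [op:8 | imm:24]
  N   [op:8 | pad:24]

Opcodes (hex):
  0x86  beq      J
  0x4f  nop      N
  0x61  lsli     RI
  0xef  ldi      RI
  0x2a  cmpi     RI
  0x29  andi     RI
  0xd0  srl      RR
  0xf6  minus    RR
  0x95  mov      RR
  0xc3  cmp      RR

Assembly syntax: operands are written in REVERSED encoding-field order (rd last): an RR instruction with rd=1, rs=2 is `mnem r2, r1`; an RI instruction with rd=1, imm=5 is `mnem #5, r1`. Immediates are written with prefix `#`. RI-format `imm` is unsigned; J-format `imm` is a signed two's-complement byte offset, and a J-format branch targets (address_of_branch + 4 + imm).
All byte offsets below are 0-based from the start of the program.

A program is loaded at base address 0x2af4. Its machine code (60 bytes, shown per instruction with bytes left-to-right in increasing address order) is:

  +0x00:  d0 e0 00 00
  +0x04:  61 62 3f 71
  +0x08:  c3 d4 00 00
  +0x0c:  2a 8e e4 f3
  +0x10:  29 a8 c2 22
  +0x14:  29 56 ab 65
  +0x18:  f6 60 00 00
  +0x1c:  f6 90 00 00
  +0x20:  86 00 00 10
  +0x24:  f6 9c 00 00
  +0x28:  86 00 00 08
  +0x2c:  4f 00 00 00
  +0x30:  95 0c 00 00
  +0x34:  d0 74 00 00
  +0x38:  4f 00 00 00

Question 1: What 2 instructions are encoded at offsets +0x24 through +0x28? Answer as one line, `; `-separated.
@+24  big-endian(f6 9c 00 00) = 0xf69c0000
  op=0xf69c0000>>24=0xf6 ⇒ minus (RR)
  rd: (w>>21)&0x7=0x4 → r4
  rs: (w>>18)&0x7=0x7 → r7
@+28  big-endian(86 00 00 08) = 0x86000008
  op=0x86000008>>24=0x86 ⇒ beq (J)
  imm: (w>>0)&0xffffff=0x8 → #8

minus r7, r4; beq #8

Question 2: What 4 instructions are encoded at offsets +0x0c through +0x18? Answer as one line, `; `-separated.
cmpi #976115, r4; andi #573986, r5; andi #1485669, r2; minus r0, r3

@+0c  big-endian(2a 8e e4 f3) = 0x2a8ee4f3
  opcode bits[31:24]=0x2a: cmpi/RI
  [23:21] rd=4 = r4
  [20:0] imm=976115 = #976115
@+10  big-endian(29 a8 c2 22) = 0x29a8c222
  opcode bits[31:24]=0x29: andi/RI
  [23:21] rd=5 = r5
  [20:0] imm=573986 = #573986
@+14  big-endian(29 56 ab 65) = 0x2956ab65
  opcode bits[31:24]=0x29: andi/RI
  [23:21] rd=2 = r2
  [20:0] imm=1485669 = #1485669
@+18  big-endian(f6 60 00 00) = 0xf6600000
  opcode bits[31:24]=0xf6: minus/RR
  [23:21] rd=3 = r3
  [20:18] rs=0 = r0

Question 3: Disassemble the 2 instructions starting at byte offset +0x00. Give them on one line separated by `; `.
srl r0, r7; lsli #147313, r3

[00] d0 e0 00 00 → 0xd0e00000
  opcode bits[31:24]=0xd0: srl/RR
  rd: (w>>21)&0x7=0x7 → r7
  rs: (w>>18)&0x7=0x0 → r0
[04] 61 62 3f 71 → 0x61623f71
  opcode bits[31:24]=0x61: lsli/RI
  rd: (w>>21)&0x7=0x3 → r3
  imm: (w>>0)&0x1fffff=0x23f71 → #147313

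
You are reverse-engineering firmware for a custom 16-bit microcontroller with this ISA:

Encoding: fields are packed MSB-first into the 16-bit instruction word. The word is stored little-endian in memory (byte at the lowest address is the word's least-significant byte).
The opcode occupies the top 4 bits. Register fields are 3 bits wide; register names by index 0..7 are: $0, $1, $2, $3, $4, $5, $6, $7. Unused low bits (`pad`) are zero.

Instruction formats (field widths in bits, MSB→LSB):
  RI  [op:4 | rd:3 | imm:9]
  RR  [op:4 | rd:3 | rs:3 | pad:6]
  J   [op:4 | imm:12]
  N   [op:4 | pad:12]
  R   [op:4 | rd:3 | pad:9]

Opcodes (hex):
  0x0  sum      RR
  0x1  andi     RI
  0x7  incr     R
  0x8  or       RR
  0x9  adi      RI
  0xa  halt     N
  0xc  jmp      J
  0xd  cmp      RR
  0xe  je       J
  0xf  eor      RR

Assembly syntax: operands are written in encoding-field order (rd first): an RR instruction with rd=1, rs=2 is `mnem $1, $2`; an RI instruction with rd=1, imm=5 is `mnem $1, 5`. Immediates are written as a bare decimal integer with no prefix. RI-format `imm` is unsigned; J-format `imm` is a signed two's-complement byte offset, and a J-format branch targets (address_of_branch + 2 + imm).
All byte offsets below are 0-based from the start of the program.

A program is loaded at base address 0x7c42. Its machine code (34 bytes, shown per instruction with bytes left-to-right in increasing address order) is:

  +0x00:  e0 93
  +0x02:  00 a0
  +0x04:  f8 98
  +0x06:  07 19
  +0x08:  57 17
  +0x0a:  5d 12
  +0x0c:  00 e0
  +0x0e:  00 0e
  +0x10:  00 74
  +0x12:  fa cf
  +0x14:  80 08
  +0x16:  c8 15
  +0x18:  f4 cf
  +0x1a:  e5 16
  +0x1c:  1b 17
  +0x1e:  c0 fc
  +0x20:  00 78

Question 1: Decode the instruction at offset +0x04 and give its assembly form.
adi $4, 248

@+04  little-endian(f8 98) = 0x98f8
  op=0x98f8>>12=0x9 ⇒ adi (RI)
  rd@[11:9]=0x4 ⇒ $4
  imm@[8:0]=0xf8 ⇒ 248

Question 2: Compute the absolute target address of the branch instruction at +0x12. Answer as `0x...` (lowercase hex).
+0x12: fa cf ⇒ word 0xcffa (little)
  opcode bits[15:12]=0xc: jmp/J
  [11:0] imm=4090 (s12→-6) = -6
  target = base 0x7c42 + off 0x12 + 2 + imm -6 = 0x7c50

0x7c50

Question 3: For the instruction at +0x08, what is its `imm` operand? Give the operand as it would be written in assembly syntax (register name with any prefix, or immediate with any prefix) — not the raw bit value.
343

[08] 57 17 → 0x1757
  opcode bits[15:12]=0x1: andi/RI
  [11:9] rd=3 = $3
  [8:0] imm=343 = 343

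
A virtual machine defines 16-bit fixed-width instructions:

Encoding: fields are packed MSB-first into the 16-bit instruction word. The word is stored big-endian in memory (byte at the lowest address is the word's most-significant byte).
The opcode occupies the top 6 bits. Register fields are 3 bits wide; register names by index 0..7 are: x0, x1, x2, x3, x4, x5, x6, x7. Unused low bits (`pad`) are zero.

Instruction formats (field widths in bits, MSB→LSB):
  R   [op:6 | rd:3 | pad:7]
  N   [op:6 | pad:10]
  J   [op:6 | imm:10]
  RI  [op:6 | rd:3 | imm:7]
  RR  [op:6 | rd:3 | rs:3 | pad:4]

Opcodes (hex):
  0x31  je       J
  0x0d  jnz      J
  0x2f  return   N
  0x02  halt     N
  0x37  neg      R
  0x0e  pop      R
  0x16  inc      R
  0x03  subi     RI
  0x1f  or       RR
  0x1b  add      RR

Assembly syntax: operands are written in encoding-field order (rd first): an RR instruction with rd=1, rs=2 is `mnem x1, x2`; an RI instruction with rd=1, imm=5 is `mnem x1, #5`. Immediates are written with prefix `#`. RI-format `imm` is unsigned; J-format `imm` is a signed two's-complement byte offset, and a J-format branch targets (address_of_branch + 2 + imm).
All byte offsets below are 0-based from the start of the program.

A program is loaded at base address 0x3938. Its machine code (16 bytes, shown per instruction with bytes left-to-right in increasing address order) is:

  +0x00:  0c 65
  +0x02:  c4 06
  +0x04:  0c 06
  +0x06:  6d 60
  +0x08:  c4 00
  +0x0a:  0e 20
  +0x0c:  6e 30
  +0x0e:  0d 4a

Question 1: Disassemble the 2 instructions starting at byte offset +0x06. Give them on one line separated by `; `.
[06] 6d 60 → 0x6d60
  top 6b → 0x1b → add [RR]
  [9:7] rd=2 = x2
  [6:4] rs=6 = x6
[08] c4 00 → 0xc400
  top 6b → 0x31 → je [J]
  [9:0] imm=0 = #0

add x2, x6; je #0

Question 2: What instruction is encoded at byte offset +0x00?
subi x0, #101

@+00  big-endian(0c 65) = 0x0c65
  top 6b → 0x3 → subi [RI]
  rd@[9:7]=0x0 ⇒ x0
  imm@[6:0]=0x65 ⇒ #101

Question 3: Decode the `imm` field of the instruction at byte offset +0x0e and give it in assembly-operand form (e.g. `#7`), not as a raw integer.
+0x0e: 0d 4a ⇒ word 0x0d4a (big)
  opcode bits[15:10]=0x3: subi/RI
  rd: (w>>7)&0x7=0x2 → x2
  imm: (w>>0)&0x7f=0x4a → #74

#74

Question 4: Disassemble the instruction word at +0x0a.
off 0x0a: read 0e 20 as big → 0x0e20
  opcode bits[15:10]=0x3: subi/RI
  rd@[9:7]=0x4 ⇒ x4
  imm@[6:0]=0x20 ⇒ #32

subi x4, #32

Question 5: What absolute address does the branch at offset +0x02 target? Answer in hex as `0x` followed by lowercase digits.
0x3942

@+02  big-endian(c4 06) = 0xc406
  top 6b → 0x31 → je [J]
  [9:0] imm=6 = #6
  target = base 0x3938 + off 0x02 + 2 + imm 6 = 0x3942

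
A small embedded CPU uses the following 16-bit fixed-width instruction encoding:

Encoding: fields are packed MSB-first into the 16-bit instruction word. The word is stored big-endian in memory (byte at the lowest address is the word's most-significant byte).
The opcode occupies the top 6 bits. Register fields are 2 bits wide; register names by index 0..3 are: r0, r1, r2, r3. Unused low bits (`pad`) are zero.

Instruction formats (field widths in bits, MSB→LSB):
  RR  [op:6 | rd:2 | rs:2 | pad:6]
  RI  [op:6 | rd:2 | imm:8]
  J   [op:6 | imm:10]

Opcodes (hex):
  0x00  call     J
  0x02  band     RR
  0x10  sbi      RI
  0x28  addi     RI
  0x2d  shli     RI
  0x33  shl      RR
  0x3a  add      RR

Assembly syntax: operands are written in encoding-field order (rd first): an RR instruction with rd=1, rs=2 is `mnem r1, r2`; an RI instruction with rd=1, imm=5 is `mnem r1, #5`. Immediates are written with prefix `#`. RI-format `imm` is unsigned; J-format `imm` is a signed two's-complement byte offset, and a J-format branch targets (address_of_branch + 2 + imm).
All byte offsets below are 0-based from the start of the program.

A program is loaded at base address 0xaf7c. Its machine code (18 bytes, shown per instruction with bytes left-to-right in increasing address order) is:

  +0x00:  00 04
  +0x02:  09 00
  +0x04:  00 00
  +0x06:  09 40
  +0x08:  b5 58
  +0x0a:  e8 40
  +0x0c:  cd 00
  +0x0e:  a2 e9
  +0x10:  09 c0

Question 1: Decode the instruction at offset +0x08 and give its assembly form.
+0x08: b5 58 ⇒ word 0xb558 (big)
  top 6b → 0x2d → shli [RI]
  [9:8] rd=1 = r1
  [7:0] imm=88 = #88

shli r1, #88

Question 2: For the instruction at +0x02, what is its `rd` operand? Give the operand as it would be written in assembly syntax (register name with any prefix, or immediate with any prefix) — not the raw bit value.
r1

+0x02: 09 00 ⇒ word 0x0900 (big)
  op=0x0900>>10=0x2 ⇒ band (RR)
  rd@[9:8]=0x1 ⇒ r1
  rs@[7:6]=0x0 ⇒ r0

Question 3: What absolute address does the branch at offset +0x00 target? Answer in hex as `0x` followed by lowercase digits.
0xaf82

+0x00: 00 04 ⇒ word 0x0004 (big)
  top 6b → 0x0 → call [J]
  imm@[9:0]=0x4 ⇒ #4
  target = base 0xaf7c + off 0x00 + 2 + imm 4 = 0xaf82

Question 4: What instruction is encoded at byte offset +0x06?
band r1, r1

off 0x06: read 09 40 as big → 0x0940
  top 6b → 0x2 → band [RR]
  [9:8] rd=1 = r1
  [7:6] rs=1 = r1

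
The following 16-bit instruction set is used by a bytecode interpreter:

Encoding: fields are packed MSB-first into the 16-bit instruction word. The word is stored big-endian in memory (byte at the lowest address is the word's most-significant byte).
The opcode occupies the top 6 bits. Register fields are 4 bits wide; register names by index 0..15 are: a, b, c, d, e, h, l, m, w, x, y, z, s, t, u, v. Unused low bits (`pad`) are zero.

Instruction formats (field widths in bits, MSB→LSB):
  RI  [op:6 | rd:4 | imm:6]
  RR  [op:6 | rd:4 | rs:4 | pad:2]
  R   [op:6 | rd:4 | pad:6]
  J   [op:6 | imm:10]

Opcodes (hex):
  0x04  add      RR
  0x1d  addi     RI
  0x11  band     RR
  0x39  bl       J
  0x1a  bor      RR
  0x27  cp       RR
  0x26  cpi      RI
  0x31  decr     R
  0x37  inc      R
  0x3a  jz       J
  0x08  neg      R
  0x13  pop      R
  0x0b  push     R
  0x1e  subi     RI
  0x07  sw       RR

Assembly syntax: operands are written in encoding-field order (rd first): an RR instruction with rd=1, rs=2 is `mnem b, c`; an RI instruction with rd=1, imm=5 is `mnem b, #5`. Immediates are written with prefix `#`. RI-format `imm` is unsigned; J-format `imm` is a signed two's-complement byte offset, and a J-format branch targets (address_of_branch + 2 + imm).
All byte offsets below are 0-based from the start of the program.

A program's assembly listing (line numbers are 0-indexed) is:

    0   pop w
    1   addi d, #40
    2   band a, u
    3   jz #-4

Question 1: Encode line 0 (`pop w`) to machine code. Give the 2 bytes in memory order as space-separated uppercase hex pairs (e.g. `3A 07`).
4E 00

0. pop fields op=0x13:6|rd=8:4|pad=0:6 → word 4e00h → 4e 00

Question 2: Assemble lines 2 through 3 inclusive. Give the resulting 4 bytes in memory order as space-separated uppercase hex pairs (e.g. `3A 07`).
44 38 EB FC

2. band fields op=0x11:6|rd=0:4|rs=14:4|pad=0:2 → word 4438h → 44 38
3. jz fields op=0x3a:6|imm=-4:10 → word ebfch → eb fc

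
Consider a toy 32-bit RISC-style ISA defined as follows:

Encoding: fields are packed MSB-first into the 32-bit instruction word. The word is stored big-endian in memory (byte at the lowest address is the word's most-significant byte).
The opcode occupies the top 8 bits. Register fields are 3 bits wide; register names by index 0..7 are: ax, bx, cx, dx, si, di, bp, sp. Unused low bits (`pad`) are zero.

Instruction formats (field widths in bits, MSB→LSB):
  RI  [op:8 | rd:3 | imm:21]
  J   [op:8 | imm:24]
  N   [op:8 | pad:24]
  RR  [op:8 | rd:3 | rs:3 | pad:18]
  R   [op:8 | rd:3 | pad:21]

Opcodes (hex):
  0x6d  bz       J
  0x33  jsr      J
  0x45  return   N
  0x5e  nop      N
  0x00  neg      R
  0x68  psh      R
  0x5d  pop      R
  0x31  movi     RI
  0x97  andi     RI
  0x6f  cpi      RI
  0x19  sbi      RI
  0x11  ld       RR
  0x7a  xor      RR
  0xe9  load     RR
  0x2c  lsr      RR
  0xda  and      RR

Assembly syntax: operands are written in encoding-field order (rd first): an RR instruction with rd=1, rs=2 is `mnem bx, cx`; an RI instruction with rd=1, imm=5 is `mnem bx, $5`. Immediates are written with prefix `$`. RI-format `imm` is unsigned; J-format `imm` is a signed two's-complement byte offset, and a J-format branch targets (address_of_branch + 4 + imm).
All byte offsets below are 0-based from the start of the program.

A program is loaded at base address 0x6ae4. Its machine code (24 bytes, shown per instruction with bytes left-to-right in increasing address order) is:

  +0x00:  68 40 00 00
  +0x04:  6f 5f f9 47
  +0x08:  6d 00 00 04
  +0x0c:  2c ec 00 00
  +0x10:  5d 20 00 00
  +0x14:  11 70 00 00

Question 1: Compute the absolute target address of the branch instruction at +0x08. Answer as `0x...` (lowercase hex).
off 0x08: read 6d 00 00 04 as big → 0x6d000004
  opcode bits[31:24]=0x6d: bz/J
  [23:0] imm=4 = $4
  target = base 0x6ae4 + off 0x08 + 4 + imm 4 = 0x6af4

0x6af4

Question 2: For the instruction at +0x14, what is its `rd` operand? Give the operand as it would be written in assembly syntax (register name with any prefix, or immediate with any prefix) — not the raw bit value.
off 0x14: read 11 70 00 00 as big → 0x11700000
  top 8b → 0x11 → ld [RR]
  rd: (w>>21)&0x7=0x3 → dx
  rs: (w>>18)&0x7=0x4 → si

dx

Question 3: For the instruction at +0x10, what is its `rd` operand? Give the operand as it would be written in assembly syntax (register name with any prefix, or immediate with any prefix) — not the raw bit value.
off 0x10: read 5d 20 00 00 as big → 0x5d200000
  opcode bits[31:24]=0x5d: pop/R
  [23:21] rd=1 = bx

bx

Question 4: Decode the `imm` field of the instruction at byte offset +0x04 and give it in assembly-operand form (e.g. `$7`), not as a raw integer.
+0x04: 6f 5f f9 47 ⇒ word 0x6f5ff947 (big)
  top 8b → 0x6f → cpi [RI]
  rd@[23:21]=0x2 ⇒ cx
  imm@[20:0]=0x1ff947 ⇒ $2095431

$2095431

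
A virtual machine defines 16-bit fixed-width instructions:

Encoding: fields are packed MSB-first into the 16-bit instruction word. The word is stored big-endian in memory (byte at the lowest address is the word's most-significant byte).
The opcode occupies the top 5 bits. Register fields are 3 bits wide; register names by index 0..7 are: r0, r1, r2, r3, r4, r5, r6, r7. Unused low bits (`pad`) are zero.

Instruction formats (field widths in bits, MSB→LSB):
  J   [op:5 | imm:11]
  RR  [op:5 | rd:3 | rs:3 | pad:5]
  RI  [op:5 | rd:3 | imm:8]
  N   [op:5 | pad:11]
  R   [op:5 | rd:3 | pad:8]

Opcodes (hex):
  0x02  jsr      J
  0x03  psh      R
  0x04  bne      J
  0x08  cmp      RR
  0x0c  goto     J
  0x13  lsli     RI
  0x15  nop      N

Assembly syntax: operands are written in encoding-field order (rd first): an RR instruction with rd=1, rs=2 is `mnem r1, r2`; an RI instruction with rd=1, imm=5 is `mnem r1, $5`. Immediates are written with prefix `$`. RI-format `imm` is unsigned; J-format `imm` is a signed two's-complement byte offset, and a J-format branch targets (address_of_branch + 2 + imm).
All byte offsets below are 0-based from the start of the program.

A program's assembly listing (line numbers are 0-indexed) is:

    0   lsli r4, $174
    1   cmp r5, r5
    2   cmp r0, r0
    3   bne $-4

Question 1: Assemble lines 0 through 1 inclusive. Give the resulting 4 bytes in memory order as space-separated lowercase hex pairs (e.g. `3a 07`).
0. lsli fields op=0x13:5|rd=4:3|imm=174:8 → word 9caeh → 9c ae
1. cmp fields op=0x8:5|rd=5:3|rs=5:3|pad=0:5 → word 45a0h → 45 a0

9c ae 45 a0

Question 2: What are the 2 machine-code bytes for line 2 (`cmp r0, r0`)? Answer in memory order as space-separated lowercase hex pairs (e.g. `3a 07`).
line 2 (cmp): pack op=0x8:5|rd=0:3|rs=0:3|pad=0:5 = 0x4000; big→ 40 00

40 00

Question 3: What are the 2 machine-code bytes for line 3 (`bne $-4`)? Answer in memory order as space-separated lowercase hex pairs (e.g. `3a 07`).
27 fc

L3: bne op=0x4:5|imm=-4:11 ⇒ 0x27fc ⇒ big 27 fc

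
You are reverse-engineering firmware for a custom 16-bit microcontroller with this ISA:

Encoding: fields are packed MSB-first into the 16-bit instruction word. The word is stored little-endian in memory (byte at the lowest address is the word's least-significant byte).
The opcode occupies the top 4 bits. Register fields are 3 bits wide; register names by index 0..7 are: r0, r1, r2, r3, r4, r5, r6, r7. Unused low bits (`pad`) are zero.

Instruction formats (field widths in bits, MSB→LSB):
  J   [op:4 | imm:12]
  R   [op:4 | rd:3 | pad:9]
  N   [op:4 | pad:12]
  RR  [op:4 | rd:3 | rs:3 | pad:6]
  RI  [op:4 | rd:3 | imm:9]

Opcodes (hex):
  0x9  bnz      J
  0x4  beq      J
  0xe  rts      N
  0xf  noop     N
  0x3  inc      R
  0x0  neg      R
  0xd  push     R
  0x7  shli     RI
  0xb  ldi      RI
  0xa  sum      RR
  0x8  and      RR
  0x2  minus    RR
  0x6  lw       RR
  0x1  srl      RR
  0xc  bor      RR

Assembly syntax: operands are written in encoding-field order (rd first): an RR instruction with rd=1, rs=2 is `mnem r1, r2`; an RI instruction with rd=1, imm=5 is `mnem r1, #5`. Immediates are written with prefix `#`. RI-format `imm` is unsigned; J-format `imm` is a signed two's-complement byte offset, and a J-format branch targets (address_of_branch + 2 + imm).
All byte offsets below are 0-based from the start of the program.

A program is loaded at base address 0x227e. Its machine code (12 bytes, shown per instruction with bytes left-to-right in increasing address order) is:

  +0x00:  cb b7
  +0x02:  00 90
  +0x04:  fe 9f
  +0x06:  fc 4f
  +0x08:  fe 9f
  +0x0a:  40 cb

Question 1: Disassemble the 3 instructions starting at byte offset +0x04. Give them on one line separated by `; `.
bnz #-2; beq #-4; bnz #-2

[04] fe 9f → 0x9ffe
  top 4b → 0x9 → bnz [J]
  imm: (w>>0)&0xfff=0xffe (s12→-2) → #-2
[06] fc 4f → 0x4ffc
  top 4b → 0x4 → beq [J]
  imm: (w>>0)&0xfff=0xffc (s12→-4) → #-4
[08] fe 9f → 0x9ffe
  top 4b → 0x9 → bnz [J]
  imm: (w>>0)&0xfff=0xffe (s12→-2) → #-2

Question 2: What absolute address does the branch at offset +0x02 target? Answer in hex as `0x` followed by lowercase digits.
[02] 00 90 → 0x9000
  top 4b → 0x9 → bnz [J]
  [11:0] imm=0 = #0
  target = base 0x227e + off 0x02 + 2 + imm 0 = 0x2282

0x2282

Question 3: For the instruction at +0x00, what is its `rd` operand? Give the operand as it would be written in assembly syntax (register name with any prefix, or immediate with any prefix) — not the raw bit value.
r3

off 0x00: read cb b7 as little → 0xb7cb
  top 4b → 0xb → ldi [RI]
  [11:9] rd=3 = r3
  [8:0] imm=459 = #459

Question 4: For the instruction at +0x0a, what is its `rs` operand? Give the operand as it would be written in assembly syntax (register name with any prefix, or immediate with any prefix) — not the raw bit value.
r5

off 0x0a: read 40 cb as little → 0xcb40
  opcode bits[15:12]=0xc: bor/RR
  rd: (w>>9)&0x7=0x5 → r5
  rs: (w>>6)&0x7=0x5 → r5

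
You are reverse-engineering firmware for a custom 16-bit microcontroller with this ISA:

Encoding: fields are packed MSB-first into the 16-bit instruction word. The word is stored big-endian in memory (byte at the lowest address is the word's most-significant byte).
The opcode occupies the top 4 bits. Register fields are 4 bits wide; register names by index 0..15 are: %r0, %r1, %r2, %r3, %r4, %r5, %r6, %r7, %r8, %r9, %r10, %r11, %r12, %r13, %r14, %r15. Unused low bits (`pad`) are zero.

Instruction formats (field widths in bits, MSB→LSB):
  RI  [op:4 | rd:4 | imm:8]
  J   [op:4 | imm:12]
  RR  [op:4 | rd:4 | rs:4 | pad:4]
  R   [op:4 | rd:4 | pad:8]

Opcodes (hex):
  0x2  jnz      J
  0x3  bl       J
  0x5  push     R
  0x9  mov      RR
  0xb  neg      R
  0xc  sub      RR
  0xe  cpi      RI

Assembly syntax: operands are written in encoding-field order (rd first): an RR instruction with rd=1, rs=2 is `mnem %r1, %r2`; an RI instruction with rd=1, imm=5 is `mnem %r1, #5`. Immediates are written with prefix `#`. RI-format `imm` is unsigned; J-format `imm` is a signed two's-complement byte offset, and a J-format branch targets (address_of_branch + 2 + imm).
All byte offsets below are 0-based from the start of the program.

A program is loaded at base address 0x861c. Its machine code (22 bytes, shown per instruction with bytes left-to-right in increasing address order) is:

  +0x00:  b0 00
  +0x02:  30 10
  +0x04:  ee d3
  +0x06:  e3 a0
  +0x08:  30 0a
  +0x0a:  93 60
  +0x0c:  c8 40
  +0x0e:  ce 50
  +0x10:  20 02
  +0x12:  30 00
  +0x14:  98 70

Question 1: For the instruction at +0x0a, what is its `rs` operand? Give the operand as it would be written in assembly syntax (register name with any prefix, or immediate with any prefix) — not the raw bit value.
@+0a  big-endian(93 60) = 0x9360
  opcode bits[15:12]=0x9: mov/RR
  [11:8] rd=3 = %r3
  [7:4] rs=6 = %r6

%r6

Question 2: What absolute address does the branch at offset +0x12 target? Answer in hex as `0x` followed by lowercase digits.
+0x12: 30 00 ⇒ word 0x3000 (big)
  op=0x3000>>12=0x3 ⇒ bl (J)
  imm@[11:0]=0x0 ⇒ #0
  target = base 0x861c + off 0x12 + 2 + imm 0 = 0x8630

0x8630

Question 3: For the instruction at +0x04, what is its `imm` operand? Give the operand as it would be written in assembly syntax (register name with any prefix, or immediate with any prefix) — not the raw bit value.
#211

off 0x04: read ee d3 as big → 0xeed3
  opcode bits[15:12]=0xe: cpi/RI
  rd: (w>>8)&0xf=0xe → %r14
  imm: (w>>0)&0xff=0xd3 → #211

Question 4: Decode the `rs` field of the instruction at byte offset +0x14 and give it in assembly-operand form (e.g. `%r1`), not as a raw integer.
[14] 98 70 → 0x9870
  top 4b → 0x9 → mov [RR]
  rd: (w>>8)&0xf=0x8 → %r8
  rs: (w>>4)&0xf=0x7 → %r7

%r7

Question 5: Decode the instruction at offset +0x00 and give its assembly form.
neg %r0

[00] b0 00 → 0xb000
  top 4b → 0xb → neg [R]
  rd@[11:8]=0x0 ⇒ %r0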